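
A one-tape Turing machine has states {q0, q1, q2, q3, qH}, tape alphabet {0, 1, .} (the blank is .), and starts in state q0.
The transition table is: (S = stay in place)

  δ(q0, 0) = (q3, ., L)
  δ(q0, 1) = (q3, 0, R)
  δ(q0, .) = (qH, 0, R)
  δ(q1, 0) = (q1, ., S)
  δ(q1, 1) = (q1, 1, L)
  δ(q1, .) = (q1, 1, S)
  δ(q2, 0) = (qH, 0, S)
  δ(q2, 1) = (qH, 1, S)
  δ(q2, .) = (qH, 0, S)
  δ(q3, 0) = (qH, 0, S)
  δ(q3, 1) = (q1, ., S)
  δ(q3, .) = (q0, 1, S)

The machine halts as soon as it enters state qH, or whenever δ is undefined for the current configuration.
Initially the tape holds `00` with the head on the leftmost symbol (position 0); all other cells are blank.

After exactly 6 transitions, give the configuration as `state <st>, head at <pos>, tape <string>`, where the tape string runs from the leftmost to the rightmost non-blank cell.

q0 | .[0]0   read 0 → write ., move L, go to q3
q3 | [.].0   read . → write 1, move S, go to q0
q0 | [1].0   read 1 → write 0, move R, go to q3
q3 | 0[.]0   read . → write 1, move S, go to q0
q0 | 0[1]0   read 1 → write 0, move R, go to q3
q3 | 00[0]   read 0 → write 0, move S, go to qH
qH | 00[0]
After 6 steps: state qH, head at 1, tape 000.

state qH, head at 1, tape 000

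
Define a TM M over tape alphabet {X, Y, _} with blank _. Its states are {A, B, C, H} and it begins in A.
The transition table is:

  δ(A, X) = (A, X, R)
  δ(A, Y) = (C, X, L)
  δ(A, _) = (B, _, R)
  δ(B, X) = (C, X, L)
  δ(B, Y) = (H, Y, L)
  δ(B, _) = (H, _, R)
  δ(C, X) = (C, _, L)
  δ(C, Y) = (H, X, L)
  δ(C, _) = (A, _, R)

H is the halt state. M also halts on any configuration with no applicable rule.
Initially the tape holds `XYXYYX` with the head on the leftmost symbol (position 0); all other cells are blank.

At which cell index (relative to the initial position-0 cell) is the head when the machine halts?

3

A | _[X]YXYYX   read X → write X, move R, go to A
A | _X[Y]XYYX   read Y → write X, move L, go to C
C | _[X]XXYYX   read X → write _, move L, go to C
C | [_]_XXYYX   read _ → write _, move R, go to A
A | _[_]XXYYX   read _ → write _, move R, go to B
B | __[X]XYYX   read X → write X, move L, go to C
C | _[_]XXYYX   read _ → write _, move R, go to A
A | __[X]XYYX   read X → write X, move R, go to A
A | __X[X]YYX   read X → write X, move R, go to A
A | __XX[Y]YX   read Y → write X, move L, go to C
C | __X[X]XYX   read X → write _, move L, go to C
C | __[X]_XYX   read X → write _, move L, go to C
C | _[_]__XYX   read _ → write _, move R, go to A
A | __[_]_XYX   read _ → write _, move R, go to B
B | ___[_]XYX   read _ → write _, move R, go to H
H | ____[X]YX
At halt the head is at cell 3.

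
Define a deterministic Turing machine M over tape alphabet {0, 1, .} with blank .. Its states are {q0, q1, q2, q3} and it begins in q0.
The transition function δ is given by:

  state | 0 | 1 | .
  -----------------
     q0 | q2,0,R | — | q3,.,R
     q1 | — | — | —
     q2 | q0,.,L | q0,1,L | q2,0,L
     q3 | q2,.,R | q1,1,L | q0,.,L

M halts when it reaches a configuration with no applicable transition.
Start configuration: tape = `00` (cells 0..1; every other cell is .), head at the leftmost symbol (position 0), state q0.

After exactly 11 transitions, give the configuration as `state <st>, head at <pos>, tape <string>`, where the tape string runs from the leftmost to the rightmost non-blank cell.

state q0, head at -1, tape 0

state=q0 head=0 tape=.[0]0   (q0,0)→(q2,0,R)
state=q2 head=1 tape=.0[0]   (q2,0)→(q0,.,L)
state=q0 head=0 tape=.[0].   (q0,0)→(q2,0,R)
state=q2 head=1 tape=.0[.]   (q2,.)→(q2,0,L)
state=q2 head=0 tape=.[0]0   (q2,0)→(q0,.,L)
state=q0 head=-1 tape=[.].0   (q0,.)→(q3,.,R)
state=q3 head=0 tape=.[.]0   (q3,.)→(q0,.,L)
state=q0 head=-1 tape=[.].0   (q0,.)→(q3,.,R)
state=q3 head=0 tape=.[.]0   (q3,.)→(q0,.,L)
state=q0 head=-1 tape=[.].0   (q0,.)→(q3,.,R)
state=q3 head=0 tape=.[.]0   (q3,.)→(q0,.,L)
state=q0 head=-1 tape=[.].0
After 11 steps: state q0, head at -1, tape 0.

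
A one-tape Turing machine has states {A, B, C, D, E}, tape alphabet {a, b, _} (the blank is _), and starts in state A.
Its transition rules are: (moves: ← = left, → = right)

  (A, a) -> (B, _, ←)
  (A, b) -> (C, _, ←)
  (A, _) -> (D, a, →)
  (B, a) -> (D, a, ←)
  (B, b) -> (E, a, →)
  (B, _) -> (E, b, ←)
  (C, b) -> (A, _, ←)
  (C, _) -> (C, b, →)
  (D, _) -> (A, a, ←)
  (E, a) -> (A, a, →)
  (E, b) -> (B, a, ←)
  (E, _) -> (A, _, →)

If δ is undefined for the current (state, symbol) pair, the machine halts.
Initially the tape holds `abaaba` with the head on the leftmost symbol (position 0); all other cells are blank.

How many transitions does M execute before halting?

state=A head=0 tape=___[a]baaba   (A,a)→(B,_,←)
state=B head=-1 tape=__[_]_baaba   (B,_)→(E,b,←)
state=E head=-2 tape=_[_]b_baaba   (E,_)→(A,_,→)
state=A head=-1 tape=__[b]_baaba   (A,b)→(C,_,←)
state=C head=-2 tape=_[_]__baaba   (C,_)→(C,b,→)
state=C head=-1 tape=_b[_]_baaba   (C,_)→(C,b,→)
state=C head=0 tape=_bb[_]baaba   (C,_)→(C,b,→)
state=C head=1 tape=_bbb[b]aaba   (C,b)→(A,_,←)
state=A head=0 tape=_bb[b]_aaba   (A,b)→(C,_,←)
state=C head=-1 tape=_b[b]__aaba   (C,b)→(A,_,←)
state=A head=-2 tape=_[b]___aaba   (A,b)→(C,_,←)
state=C head=-3 tape=[_]____aaba   (C,_)→(C,b,→)
state=C head=-2 tape=b[_]___aaba   (C,_)→(C,b,→)
state=C head=-1 tape=bb[_]__aaba   (C,_)→(C,b,→)
state=C head=0 tape=bbb[_]_aaba   (C,_)→(C,b,→)
state=C head=1 tape=bbbb[_]aaba   (C,_)→(C,b,→)
state=C head=2 tape=bbbbb[a]aba
M halts after 16 transitions.

16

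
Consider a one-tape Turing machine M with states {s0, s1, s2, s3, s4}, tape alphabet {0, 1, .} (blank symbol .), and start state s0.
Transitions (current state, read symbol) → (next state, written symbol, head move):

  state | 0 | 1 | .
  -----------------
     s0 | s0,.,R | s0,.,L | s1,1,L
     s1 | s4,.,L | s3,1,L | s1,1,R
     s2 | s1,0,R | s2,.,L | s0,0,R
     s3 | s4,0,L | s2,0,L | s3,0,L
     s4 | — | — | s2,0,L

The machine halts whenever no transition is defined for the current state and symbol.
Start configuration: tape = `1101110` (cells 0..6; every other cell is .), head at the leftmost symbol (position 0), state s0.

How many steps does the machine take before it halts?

19

state=s0 head=0 tape=.....[1]101110   (s0,1)→(s0,.,L)
state=s0 head=-1 tape=....[.].101110   (s0,.)→(s1,1,L)
state=s1 head=-2 tape=...[.]1.101110   (s1,.)→(s1,1,R)
state=s1 head=-1 tape=...1[1].101110   (s1,1)→(s3,1,L)
state=s3 head=-2 tape=...[1]1.101110   (s3,1)→(s2,0,L)
state=s2 head=-3 tape=..[.]01.101110   (s2,.)→(s0,0,R)
state=s0 head=-2 tape=..0[0]1.101110   (s0,0)→(s0,.,R)
state=s0 head=-1 tape=..0.[1].101110   (s0,1)→(s0,.,L)
state=s0 head=-2 tape=..0[.]..101110   (s0,.)→(s1,1,L)
state=s1 head=-3 tape=..[0]1..101110   (s1,0)→(s4,.,L)
state=s4 head=-4 tape=.[.].1..101110   (s4,.)→(s2,0,L)
state=s2 head=-5 tape=[.]0.1..101110   (s2,.)→(s0,0,R)
state=s0 head=-4 tape=0[0].1..101110   (s0,0)→(s0,.,R)
state=s0 head=-3 tape=0.[.]1..101110   (s0,.)→(s1,1,L)
state=s1 head=-4 tape=0[.]11..101110   (s1,.)→(s1,1,R)
state=s1 head=-3 tape=01[1]1..101110   (s1,1)→(s3,1,L)
state=s3 head=-4 tape=0[1]11..101110   (s3,1)→(s2,0,L)
state=s2 head=-5 tape=[0]011..101110   (s2,0)→(s1,0,R)
state=s1 head=-4 tape=0[0]11..101110   (s1,0)→(s4,.,L)
state=s4 head=-5 tape=[0].11..101110
M halts after 19 transitions.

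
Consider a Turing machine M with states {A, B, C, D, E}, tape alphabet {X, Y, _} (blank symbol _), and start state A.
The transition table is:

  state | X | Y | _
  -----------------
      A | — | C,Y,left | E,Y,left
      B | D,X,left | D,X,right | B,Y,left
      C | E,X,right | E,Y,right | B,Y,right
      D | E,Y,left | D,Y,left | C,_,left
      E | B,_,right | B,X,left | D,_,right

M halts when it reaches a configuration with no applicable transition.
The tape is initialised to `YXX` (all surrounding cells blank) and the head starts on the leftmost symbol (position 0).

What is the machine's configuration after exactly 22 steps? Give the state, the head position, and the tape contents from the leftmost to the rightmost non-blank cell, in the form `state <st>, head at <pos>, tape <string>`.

A | _[Y]XX__   read Y → write Y, move left, go to C
C | [_]YXX__   read _ → write Y, move right, go to B
B | Y[Y]XX__   read Y → write X, move right, go to D
D | YX[X]X__   read X → write Y, move left, go to E
E | Y[X]YX__   read X → write _, move right, go to B
B | Y_[Y]X__   read Y → write X, move right, go to D
D | Y_X[X]__   read X → write Y, move left, go to E
E | Y_[X]Y__   read X → write _, move right, go to B
B | Y__[Y]__   read Y → write X, move right, go to D
D | Y__X[_]_   read _ → write _, move left, go to C
C | Y__[X]__   read X → write X, move right, go to E
E | Y__X[_]_   read _ → write _, move right, go to D
D | Y__X_[_]   read _ → write _, move left, go to C
C | Y__X[_]_   read _ → write Y, move right, go to B
B | Y__XY[_]   read _ → write Y, move left, go to B
B | Y__X[Y]Y   read Y → write X, move right, go to D
D | Y__XX[Y]   read Y → write Y, move left, go to D
D | Y__X[X]Y   read X → write Y, move left, go to E
E | Y__[X]YY   read X → write _, move right, go to B
B | Y___[Y]Y   read Y → write X, move right, go to D
D | Y___X[Y]   read Y → write Y, move left, go to D
D | Y___[X]Y   read X → write Y, move left, go to E
E | Y__[_]YY
After 22 steps: state E, head at 2, tape Y___YY.

state E, head at 2, tape Y___YY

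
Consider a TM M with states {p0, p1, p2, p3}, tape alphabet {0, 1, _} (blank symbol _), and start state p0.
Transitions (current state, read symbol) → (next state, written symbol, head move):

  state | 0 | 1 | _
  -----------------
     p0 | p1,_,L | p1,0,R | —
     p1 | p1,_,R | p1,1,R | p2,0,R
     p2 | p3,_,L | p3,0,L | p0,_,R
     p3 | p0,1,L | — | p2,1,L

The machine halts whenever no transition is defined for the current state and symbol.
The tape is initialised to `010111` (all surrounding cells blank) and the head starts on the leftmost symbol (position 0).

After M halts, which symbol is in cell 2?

_

state=p0 head=0 tape=_[0]10111___   (p0,0)→(p1,_,L)
state=p1 head=-1 tape=[_]_10111___   (p1,_)→(p2,0,R)
state=p2 head=0 tape=0[_]10111___   (p2,_)→(p0,_,R)
state=p0 head=1 tape=0_[1]0111___   (p0,1)→(p1,0,R)
state=p1 head=2 tape=0_0[0]111___   (p1,0)→(p1,_,R)
state=p1 head=3 tape=0_0_[1]11___   (p1,1)→(p1,1,R)
state=p1 head=4 tape=0_0_1[1]1___   (p1,1)→(p1,1,R)
state=p1 head=5 tape=0_0_11[1]___   (p1,1)→(p1,1,R)
state=p1 head=6 tape=0_0_111[_]__   (p1,_)→(p2,0,R)
state=p2 head=7 tape=0_0_1110[_]_   (p2,_)→(p0,_,R)
state=p0 head=8 tape=0_0_1110_[_]
Cell 2 holds _ when M halts.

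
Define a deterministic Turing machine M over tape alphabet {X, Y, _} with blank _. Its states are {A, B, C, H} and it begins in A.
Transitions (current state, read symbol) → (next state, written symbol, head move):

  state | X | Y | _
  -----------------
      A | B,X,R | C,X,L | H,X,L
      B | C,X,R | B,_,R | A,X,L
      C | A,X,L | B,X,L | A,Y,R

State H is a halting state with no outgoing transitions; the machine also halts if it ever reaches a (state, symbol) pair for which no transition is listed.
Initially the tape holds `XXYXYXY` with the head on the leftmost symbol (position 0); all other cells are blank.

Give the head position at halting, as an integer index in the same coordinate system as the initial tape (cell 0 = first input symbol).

state=A head=0 tape=[X]XYXYXY__   (A,X)→(B,X,R)
state=B head=1 tape=X[X]YXYXY__   (B,X)→(C,X,R)
state=C head=2 tape=XX[Y]XYXY__   (C,Y)→(B,X,L)
state=B head=1 tape=X[X]XXYXY__   (B,X)→(C,X,R)
state=C head=2 tape=XX[X]XYXY__   (C,X)→(A,X,L)
state=A head=1 tape=X[X]XXYXY__   (A,X)→(B,X,R)
state=B head=2 tape=XX[X]XYXY__   (B,X)→(C,X,R)
state=C head=3 tape=XXX[X]YXY__   (C,X)→(A,X,L)
state=A head=2 tape=XX[X]XYXY__   (A,X)→(B,X,R)
state=B head=3 tape=XXX[X]YXY__   (B,X)→(C,X,R)
state=C head=4 tape=XXXX[Y]XY__   (C,Y)→(B,X,L)
state=B head=3 tape=XXX[X]XXY__   (B,X)→(C,X,R)
state=C head=4 tape=XXXX[X]XY__   (C,X)→(A,X,L)
state=A head=3 tape=XXX[X]XXY__   (A,X)→(B,X,R)
state=B head=4 tape=XXXX[X]XY__   (B,X)→(C,X,R)
state=C head=5 tape=XXXXX[X]Y__   (C,X)→(A,X,L)
state=A head=4 tape=XXXX[X]XY__   (A,X)→(B,X,R)
state=B head=5 tape=XXXXX[X]Y__   (B,X)→(C,X,R)
state=C head=6 tape=XXXXXX[Y]__   (C,Y)→(B,X,L)
state=B head=5 tape=XXXXX[X]X__   (B,X)→(C,X,R)
state=C head=6 tape=XXXXXX[X]__   (C,X)→(A,X,L)
state=A head=5 tape=XXXXX[X]X__   (A,X)→(B,X,R)
state=B head=6 tape=XXXXXX[X]__   (B,X)→(C,X,R)
state=C head=7 tape=XXXXXXX[_]_   (C,_)→(A,Y,R)
state=A head=8 tape=XXXXXXXY[_]   (A,_)→(H,X,L)
state=H head=7 tape=XXXXXXX[Y]X
At halt the head is at cell 7.

7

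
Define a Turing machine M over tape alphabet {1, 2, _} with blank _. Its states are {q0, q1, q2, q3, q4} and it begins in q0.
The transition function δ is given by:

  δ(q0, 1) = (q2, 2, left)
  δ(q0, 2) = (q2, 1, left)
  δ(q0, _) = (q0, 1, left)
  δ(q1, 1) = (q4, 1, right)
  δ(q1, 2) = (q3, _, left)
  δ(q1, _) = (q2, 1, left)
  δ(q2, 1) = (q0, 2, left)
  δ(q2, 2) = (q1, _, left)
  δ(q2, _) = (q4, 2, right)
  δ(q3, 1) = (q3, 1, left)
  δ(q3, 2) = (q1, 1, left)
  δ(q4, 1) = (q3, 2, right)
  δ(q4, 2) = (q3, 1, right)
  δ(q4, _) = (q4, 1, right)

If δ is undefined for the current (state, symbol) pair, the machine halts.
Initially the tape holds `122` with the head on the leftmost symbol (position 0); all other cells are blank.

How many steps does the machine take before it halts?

16

state=q0 head=0 tape=____[1]22   (q0,1)→(q2,2,left)
state=q2 head=-1 tape=___[_]222   (q2,_)→(q4,2,right)
state=q4 head=0 tape=___2[2]22   (q4,2)→(q3,1,right)
state=q3 head=1 tape=___21[2]2   (q3,2)→(q1,1,left)
state=q1 head=0 tape=___2[1]12   (q1,1)→(q4,1,right)
state=q4 head=1 tape=___21[1]2   (q4,1)→(q3,2,right)
state=q3 head=2 tape=___212[2]   (q3,2)→(q1,1,left)
state=q1 head=1 tape=___21[2]1   (q1,2)→(q3,_,left)
state=q3 head=0 tape=___2[1]_1   (q3,1)→(q3,1,left)
state=q3 head=-1 tape=___[2]1_1   (q3,2)→(q1,1,left)
state=q1 head=-2 tape=__[_]11_1   (q1,_)→(q2,1,left)
state=q2 head=-3 tape=_[_]111_1   (q2,_)→(q4,2,right)
state=q4 head=-2 tape=_2[1]11_1   (q4,1)→(q3,2,right)
state=q3 head=-1 tape=_22[1]1_1   (q3,1)→(q3,1,left)
state=q3 head=-2 tape=_2[2]11_1   (q3,2)→(q1,1,left)
state=q1 head=-3 tape=_[2]111_1   (q1,2)→(q3,_,left)
state=q3 head=-4 tape=[_]_111_1
M halts after 16 transitions.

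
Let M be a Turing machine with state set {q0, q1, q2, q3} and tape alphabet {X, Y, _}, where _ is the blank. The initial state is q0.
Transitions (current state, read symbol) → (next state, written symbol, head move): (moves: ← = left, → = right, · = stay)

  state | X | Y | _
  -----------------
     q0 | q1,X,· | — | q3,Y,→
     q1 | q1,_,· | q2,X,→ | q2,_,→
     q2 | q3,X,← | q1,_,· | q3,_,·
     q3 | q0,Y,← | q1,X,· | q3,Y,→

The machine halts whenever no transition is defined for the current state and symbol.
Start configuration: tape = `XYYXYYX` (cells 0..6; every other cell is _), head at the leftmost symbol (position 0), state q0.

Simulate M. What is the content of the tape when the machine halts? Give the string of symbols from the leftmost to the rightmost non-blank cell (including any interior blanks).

YYYYX

q0 | [X]YYXYYX   read X → write X, move ·, go to q1
q1 | [X]YYXYYX   read X → write _, move ·, go to q1
q1 | [_]YYXYYX   read _ → write _, move →, go to q2
q2 | _[Y]YXYYX   read Y → write _, move ·, go to q1
q1 | _[_]YXYYX   read _ → write _, move →, go to q2
q2 | __[Y]XYYX   read Y → write _, move ·, go to q1
q1 | __[_]XYYX   read _ → write _, move →, go to q2
q2 | ___[X]YYX   read X → write X, move ←, go to q3
q3 | __[_]XYYX   read _ → write Y, move →, go to q3
q3 | __Y[X]YYX   read X → write Y, move ←, go to q0
q0 | __[Y]YYYX
The non-blank tape span at halt is YYYYX.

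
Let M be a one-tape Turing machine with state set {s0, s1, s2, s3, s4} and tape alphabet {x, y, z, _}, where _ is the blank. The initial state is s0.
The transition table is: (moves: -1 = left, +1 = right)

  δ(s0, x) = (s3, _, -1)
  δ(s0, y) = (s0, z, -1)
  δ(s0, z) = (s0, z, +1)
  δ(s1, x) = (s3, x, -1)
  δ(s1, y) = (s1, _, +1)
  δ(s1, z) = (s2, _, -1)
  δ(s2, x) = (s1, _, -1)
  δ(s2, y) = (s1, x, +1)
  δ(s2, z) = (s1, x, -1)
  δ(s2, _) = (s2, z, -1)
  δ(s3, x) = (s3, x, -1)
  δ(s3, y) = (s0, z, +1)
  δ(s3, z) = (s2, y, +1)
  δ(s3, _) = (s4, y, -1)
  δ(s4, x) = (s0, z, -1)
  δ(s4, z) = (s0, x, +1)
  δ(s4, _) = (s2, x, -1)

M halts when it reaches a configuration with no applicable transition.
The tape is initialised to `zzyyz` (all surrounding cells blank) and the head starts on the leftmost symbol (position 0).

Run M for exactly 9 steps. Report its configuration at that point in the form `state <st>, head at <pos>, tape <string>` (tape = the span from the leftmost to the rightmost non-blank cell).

s0 | [z]zyyz_   read z → write z, move +1, go to s0
s0 | z[z]yyz_   read z → write z, move +1, go to s0
s0 | zz[y]yz_   read y → write z, move -1, go to s0
s0 | z[z]zyz_   read z → write z, move +1, go to s0
s0 | zz[z]yz_   read z → write z, move +1, go to s0
s0 | zzz[y]z_   read y → write z, move -1, go to s0
s0 | zz[z]zz_   read z → write z, move +1, go to s0
s0 | zzz[z]z_   read z → write z, move +1, go to s0
s0 | zzzz[z]_   read z → write z, move +1, go to s0
s0 | zzzzz[_]
After 9 steps: state s0, head at 5, tape zzzzz.

state s0, head at 5, tape zzzzz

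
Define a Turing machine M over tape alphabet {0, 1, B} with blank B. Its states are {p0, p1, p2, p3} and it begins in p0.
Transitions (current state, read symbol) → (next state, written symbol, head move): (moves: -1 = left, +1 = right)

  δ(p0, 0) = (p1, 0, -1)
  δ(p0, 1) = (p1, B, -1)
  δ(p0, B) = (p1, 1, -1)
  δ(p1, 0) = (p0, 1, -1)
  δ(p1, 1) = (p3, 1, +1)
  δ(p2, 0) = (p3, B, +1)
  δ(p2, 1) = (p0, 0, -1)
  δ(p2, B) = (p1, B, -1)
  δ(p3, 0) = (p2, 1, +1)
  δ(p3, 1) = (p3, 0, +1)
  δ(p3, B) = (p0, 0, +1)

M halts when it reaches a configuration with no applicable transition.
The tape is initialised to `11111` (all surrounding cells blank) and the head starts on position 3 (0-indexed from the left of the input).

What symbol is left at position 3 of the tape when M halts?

p0 | B111[1]1   read 1 → write B, move -1, go to p1
p1 | B11[1]B1   read 1 → write 1, move +1, go to p3
p3 | B111[B]1   read B → write 0, move +1, go to p0
p0 | B1110[1]   read 1 → write B, move -1, go to p1
p1 | B111[0]B   read 0 → write 1, move -1, go to p0
p0 | B11[1]1B   read 1 → write B, move -1, go to p1
p1 | B1[1]B1B   read 1 → write 1, move +1, go to p3
p3 | B11[B]1B   read B → write 0, move +1, go to p0
p0 | B110[1]B   read 1 → write B, move -1, go to p1
p1 | B11[0]BB   read 0 → write 1, move -1, go to p0
p0 | B1[1]1BB   read 1 → write B, move -1, go to p1
p1 | B[1]B1BB   read 1 → write 1, move +1, go to p3
p3 | B1[B]1BB   read B → write 0, move +1, go to p0
p0 | B10[1]BB   read 1 → write B, move -1, go to p1
p1 | B1[0]BBB   read 0 → write 1, move -1, go to p0
p0 | B[1]1BBB   read 1 → write B, move -1, go to p1
p1 | [B]B1BBB
Cell 3 holds B when M halts.

B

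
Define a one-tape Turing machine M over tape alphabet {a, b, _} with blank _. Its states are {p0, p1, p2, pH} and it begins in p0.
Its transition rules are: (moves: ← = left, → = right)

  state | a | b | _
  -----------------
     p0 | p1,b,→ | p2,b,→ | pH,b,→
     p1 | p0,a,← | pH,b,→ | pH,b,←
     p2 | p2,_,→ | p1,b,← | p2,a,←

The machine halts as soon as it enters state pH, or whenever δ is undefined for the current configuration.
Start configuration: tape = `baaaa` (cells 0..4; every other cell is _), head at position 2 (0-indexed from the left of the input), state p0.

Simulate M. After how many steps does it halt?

14

state=p0 head=2 tape=ba[a]aa_   (p0,a)→(p1,b,→)
state=p1 head=3 tape=bab[a]a_   (p1,a)→(p0,a,←)
state=p0 head=2 tape=ba[b]aa_   (p0,b)→(p2,b,→)
state=p2 head=3 tape=bab[a]a_   (p2,a)→(p2,_,→)
state=p2 head=4 tape=bab_[a]_   (p2,a)→(p2,_,→)
state=p2 head=5 tape=bab__[_]   (p2,_)→(p2,a,←)
state=p2 head=4 tape=bab_[_]a   (p2,_)→(p2,a,←)
state=p2 head=3 tape=bab[_]aa   (p2,_)→(p2,a,←)
state=p2 head=2 tape=ba[b]aaa   (p2,b)→(p1,b,←)
state=p1 head=1 tape=b[a]baaa   (p1,a)→(p0,a,←)
state=p0 head=0 tape=[b]abaaa   (p0,b)→(p2,b,→)
state=p2 head=1 tape=b[a]baaa   (p2,a)→(p2,_,→)
state=p2 head=2 tape=b_[b]aaa   (p2,b)→(p1,b,←)
state=p1 head=1 tape=b[_]baaa   (p1,_)→(pH,b,←)
state=pH head=0 tape=[b]bbaaa
M halts after 14 transitions.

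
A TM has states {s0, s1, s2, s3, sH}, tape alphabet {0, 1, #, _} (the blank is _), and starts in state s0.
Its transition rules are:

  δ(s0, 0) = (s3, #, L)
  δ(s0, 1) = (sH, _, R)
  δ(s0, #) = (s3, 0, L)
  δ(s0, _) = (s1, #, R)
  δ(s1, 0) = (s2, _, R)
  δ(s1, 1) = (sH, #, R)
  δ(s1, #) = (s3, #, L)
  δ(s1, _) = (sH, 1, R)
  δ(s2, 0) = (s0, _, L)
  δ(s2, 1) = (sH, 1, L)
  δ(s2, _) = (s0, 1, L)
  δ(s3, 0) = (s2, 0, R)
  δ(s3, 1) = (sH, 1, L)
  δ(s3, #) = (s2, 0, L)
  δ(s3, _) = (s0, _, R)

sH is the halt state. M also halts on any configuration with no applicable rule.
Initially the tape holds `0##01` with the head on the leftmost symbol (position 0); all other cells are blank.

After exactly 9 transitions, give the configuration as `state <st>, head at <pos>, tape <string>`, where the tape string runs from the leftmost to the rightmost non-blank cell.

state=s0 head=0 tape=_[0]##01   (s0,0)→(s3,#,L)
state=s3 head=-1 tape=[_]###01   (s3,_)→(s0,_,R)
state=s0 head=0 tape=_[#]##01   (s0,#)→(s3,0,L)
state=s3 head=-1 tape=[_]0##01   (s3,_)→(s0,_,R)
state=s0 head=0 tape=_[0]##01   (s0,0)→(s3,#,L)
state=s3 head=-1 tape=[_]###01   (s3,_)→(s0,_,R)
state=s0 head=0 tape=_[#]##01   (s0,#)→(s3,0,L)
state=s3 head=-1 tape=[_]0##01   (s3,_)→(s0,_,R)
state=s0 head=0 tape=_[0]##01   (s0,0)→(s3,#,L)
state=s3 head=-1 tape=[_]###01
After 9 steps: state s3, head at -1, tape ###01.

state s3, head at -1, tape ###01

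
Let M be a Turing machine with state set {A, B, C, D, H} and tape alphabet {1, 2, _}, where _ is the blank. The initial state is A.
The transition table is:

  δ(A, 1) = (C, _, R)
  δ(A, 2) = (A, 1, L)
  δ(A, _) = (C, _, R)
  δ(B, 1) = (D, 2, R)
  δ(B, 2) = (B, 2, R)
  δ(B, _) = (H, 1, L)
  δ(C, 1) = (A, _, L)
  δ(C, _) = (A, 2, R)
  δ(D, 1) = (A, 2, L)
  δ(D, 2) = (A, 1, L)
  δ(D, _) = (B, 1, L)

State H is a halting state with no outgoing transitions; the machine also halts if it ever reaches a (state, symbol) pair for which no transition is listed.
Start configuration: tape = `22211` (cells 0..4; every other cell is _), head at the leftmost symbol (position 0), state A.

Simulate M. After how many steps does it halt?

12

state=A head=0 tape=_[2]2211   (A,2)→(A,1,L)
state=A head=-1 tape=[_]12211   (A,_)→(C,_,R)
state=C head=0 tape=_[1]2211   (C,1)→(A,_,L)
state=A head=-1 tape=[_]_2211   (A,_)→(C,_,R)
state=C head=0 tape=_[_]2211   (C,_)→(A,2,R)
state=A head=1 tape=_2[2]211   (A,2)→(A,1,L)
state=A head=0 tape=_[2]1211   (A,2)→(A,1,L)
state=A head=-1 tape=[_]11211   (A,_)→(C,_,R)
state=C head=0 tape=_[1]1211   (C,1)→(A,_,L)
state=A head=-1 tape=[_]_1211   (A,_)→(C,_,R)
state=C head=0 tape=_[_]1211   (C,_)→(A,2,R)
state=A head=1 tape=_2[1]211   (A,1)→(C,_,R)
state=C head=2 tape=_2_[2]11
M halts after 12 transitions.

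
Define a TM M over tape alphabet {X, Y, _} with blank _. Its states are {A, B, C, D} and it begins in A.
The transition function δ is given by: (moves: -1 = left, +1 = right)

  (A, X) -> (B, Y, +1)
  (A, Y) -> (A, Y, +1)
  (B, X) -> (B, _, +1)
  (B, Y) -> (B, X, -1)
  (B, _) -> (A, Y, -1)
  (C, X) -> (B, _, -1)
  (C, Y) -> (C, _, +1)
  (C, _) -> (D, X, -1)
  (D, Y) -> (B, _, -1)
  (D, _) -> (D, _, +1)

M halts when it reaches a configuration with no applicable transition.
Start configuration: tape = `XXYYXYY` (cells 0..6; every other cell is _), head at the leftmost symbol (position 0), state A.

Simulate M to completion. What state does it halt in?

A

state=A head=0 tape=__[X]XYYXYY   (A,X)→(B,Y,+1)
state=B head=1 tape=__Y[X]YYXYY   (B,X)→(B,_,+1)
state=B head=2 tape=__Y_[Y]YXYY   (B,Y)→(B,X,-1)
state=B head=1 tape=__Y[_]XYXYY   (B,_)→(A,Y,-1)
state=A head=0 tape=__[Y]YXYXYY   (A,Y)→(A,Y,+1)
state=A head=1 tape=__Y[Y]XYXYY   (A,Y)→(A,Y,+1)
state=A head=2 tape=__YY[X]YXYY   (A,X)→(B,Y,+1)
state=B head=3 tape=__YYY[Y]XYY   (B,Y)→(B,X,-1)
state=B head=2 tape=__YY[Y]XXYY   (B,Y)→(B,X,-1)
state=B head=1 tape=__Y[Y]XXXYY   (B,Y)→(B,X,-1)
state=B head=0 tape=__[Y]XXXXYY   (B,Y)→(B,X,-1)
state=B head=-1 tape=_[_]XXXXXYY   (B,_)→(A,Y,-1)
state=A head=-2 tape=[_]YXXXXXYY
No transition is defined for (A, _); M halts in state A.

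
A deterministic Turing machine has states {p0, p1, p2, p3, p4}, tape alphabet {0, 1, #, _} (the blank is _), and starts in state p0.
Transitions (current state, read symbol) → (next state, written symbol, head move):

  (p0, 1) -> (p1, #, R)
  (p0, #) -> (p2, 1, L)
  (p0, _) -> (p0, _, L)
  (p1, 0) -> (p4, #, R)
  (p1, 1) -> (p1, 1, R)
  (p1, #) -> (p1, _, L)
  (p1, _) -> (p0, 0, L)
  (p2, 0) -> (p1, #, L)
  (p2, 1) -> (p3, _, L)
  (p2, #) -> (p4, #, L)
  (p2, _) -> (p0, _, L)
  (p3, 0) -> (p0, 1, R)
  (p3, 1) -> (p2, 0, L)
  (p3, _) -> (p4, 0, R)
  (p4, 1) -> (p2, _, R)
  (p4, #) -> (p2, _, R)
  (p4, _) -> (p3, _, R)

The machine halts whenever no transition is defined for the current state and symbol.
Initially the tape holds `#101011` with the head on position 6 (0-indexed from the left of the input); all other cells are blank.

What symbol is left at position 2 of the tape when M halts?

p0 | #10101[1]_   read 1 → write #, move R, go to p1
p1 | #10101#[_]   read _ → write 0, move L, go to p0
p0 | #10101[#]0   read # → write 1, move L, go to p2
p2 | #1010[1]10   read 1 → write _, move L, go to p3
p3 | #101[0]_10   read 0 → write 1, move R, go to p0
p0 | #1011[_]10   read _ → write _, move L, go to p0
p0 | #101[1]_10   read 1 → write #, move R, go to p1
p1 | #101#[_]10   read _ → write 0, move L, go to p0
p0 | #101[#]010   read # → write 1, move L, go to p2
p2 | #10[1]1010   read 1 → write _, move L, go to p3
p3 | #1[0]_1010   read 0 → write 1, move R, go to p0
p0 | #11[_]1010   read _ → write _, move L, go to p0
p0 | #1[1]_1010   read 1 → write #, move R, go to p1
p1 | #1#[_]1010   read _ → write 0, move L, go to p0
p0 | #1[#]01010   read # → write 1, move L, go to p2
p2 | #[1]101010   read 1 → write _, move L, go to p3
p3 | [#]_101010
Cell 2 holds 1 when M halts.

1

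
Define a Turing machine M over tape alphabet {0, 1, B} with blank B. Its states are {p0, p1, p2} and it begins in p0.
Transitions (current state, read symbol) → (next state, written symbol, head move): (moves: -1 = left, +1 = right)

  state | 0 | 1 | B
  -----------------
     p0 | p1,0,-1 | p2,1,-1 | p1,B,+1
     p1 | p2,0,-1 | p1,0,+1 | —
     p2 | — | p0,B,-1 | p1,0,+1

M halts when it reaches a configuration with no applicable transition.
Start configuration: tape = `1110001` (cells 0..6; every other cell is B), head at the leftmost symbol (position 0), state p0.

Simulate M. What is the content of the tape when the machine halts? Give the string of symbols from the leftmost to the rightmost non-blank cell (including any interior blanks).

p0 | B[1]110001   read 1 → write 1, move -1, go to p2
p2 | [B]1110001   read B → write 0, move +1, go to p1
p1 | 0[1]110001   read 1 → write 0, move +1, go to p1
p1 | 00[1]10001   read 1 → write 0, move +1, go to p1
p1 | 000[1]0001   read 1 → write 0, move +1, go to p1
p1 | 0000[0]001   read 0 → write 0, move -1, go to p2
p2 | 000[0]0001
The non-blank tape span at halt is 00000001.

00000001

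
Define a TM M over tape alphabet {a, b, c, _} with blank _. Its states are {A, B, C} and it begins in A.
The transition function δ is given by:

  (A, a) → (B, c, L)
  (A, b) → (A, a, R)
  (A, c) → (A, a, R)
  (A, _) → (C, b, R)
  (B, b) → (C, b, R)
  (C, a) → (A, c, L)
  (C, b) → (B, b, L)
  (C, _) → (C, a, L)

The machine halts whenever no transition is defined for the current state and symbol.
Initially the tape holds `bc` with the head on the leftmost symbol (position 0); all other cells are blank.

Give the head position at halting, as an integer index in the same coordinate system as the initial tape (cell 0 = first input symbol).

A | [b]c__   read b → write a, move R, go to A
A | a[c]__   read c → write a, move R, go to A
A | aa[_]_   read _ → write b, move R, go to C
C | aab[_]   read _ → write a, move L, go to C
C | aa[b]a   read b → write b, move L, go to B
B | a[a]ba
At halt the head is at cell 1.

1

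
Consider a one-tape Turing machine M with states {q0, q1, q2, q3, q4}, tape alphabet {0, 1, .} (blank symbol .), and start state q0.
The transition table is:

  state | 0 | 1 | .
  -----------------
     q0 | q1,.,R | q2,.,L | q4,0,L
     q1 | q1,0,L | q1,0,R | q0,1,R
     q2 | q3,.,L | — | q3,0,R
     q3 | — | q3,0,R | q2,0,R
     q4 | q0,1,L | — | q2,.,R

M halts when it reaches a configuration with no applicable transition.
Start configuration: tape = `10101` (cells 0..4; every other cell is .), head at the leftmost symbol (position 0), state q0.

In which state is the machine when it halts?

state=q0 head=0 tape=.[1]0101   (q0,1)→(q2,.,L)
state=q2 head=-1 tape=[.].0101   (q2,.)→(q3,0,R)
state=q3 head=0 tape=0[.]0101   (q3,.)→(q2,0,R)
state=q2 head=1 tape=00[0]101   (q2,0)→(q3,.,L)
state=q3 head=0 tape=0[0].101
No transition is defined for (q3, 0); M halts in state q3.

q3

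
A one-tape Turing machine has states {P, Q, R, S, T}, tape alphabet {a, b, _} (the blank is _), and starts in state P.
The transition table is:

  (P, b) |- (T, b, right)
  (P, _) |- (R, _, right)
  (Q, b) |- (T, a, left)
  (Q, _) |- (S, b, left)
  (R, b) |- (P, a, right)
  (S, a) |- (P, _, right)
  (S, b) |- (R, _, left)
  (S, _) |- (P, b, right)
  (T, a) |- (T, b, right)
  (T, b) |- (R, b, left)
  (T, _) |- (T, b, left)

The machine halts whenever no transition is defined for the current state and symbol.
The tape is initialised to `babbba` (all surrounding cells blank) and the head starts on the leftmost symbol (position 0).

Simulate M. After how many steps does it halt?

21

P | [b]abbba__   read b → write b, move right, go to T
T | b[a]bbba__   read a → write b, move right, go to T
T | bb[b]bba__   read b → write b, move left, go to R
R | b[b]bbba__   read b → write a, move right, go to P
P | ba[b]bba__   read b → write b, move right, go to T
T | bab[b]ba__   read b → write b, move left, go to R
R | ba[b]bba__   read b → write a, move right, go to P
P | baa[b]ba__   read b → write b, move right, go to T
T | baab[b]a__   read b → write b, move left, go to R
R | baa[b]ba__   read b → write a, move right, go to P
P | baaa[b]a__   read b → write b, move right, go to T
T | baaab[a]__   read a → write b, move right, go to T
T | baaabb[_]_   read _ → write b, move left, go to T
T | baaab[b]b_   read b → write b, move left, go to R
R | baaa[b]bb_   read b → write a, move right, go to P
P | baaaa[b]b_   read b → write b, move right, go to T
T | baaaab[b]_   read b → write b, move left, go to R
R | baaaa[b]b_   read b → write a, move right, go to P
P | baaaaa[b]_   read b → write b, move right, go to T
T | baaaaab[_]   read _ → write b, move left, go to T
T | baaaaa[b]b   read b → write b, move left, go to R
R | baaaa[a]bb
M halts after 21 transitions.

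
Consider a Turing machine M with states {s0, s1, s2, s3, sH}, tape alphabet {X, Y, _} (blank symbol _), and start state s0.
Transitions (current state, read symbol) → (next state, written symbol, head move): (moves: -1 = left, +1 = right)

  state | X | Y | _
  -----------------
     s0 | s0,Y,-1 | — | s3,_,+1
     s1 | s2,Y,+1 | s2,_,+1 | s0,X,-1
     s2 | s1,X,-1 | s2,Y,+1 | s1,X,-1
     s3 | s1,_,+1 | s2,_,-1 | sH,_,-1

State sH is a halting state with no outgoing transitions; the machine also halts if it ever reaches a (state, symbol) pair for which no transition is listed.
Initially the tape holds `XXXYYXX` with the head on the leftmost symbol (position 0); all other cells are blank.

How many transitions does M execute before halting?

35

state=s0 head=0 tape=___[X]XXYYXX   (s0,X)→(s0,Y,-1)
state=s0 head=-1 tape=__[_]YXXYYXX   (s0,_)→(s3,_,+1)
state=s3 head=0 tape=___[Y]XXYYXX   (s3,Y)→(s2,_,-1)
state=s2 head=-1 tape=__[_]_XXYYXX   (s2,_)→(s1,X,-1)
state=s1 head=-2 tape=_[_]X_XXYYXX   (s1,_)→(s0,X,-1)
state=s0 head=-3 tape=[_]XX_XXYYXX   (s0,_)→(s3,_,+1)
state=s3 head=-2 tape=_[X]X_XXYYXX   (s3,X)→(s1,_,+1)
state=s1 head=-1 tape=__[X]_XXYYXX   (s1,X)→(s2,Y,+1)
state=s2 head=0 tape=__Y[_]XXYYXX   (s2,_)→(s1,X,-1)
state=s1 head=-1 tape=__[Y]XXXYYXX   (s1,Y)→(s2,_,+1)
state=s2 head=0 tape=___[X]XXYYXX   (s2,X)→(s1,X,-1)
state=s1 head=-1 tape=__[_]XXXYYXX   (s1,_)→(s0,X,-1)
state=s0 head=-2 tape=_[_]XXXXYYXX   (s0,_)→(s3,_,+1)
state=s3 head=-1 tape=__[X]XXXYYXX   (s3,X)→(s1,_,+1)
state=s1 head=0 tape=___[X]XXYYXX   (s1,X)→(s2,Y,+1)
state=s2 head=1 tape=___Y[X]XYYXX   (s2,X)→(s1,X,-1)
state=s1 head=0 tape=___[Y]XXYYXX   (s1,Y)→(s2,_,+1)
state=s2 head=1 tape=____[X]XYYXX   (s2,X)→(s1,X,-1)
state=s1 head=0 tape=___[_]XXYYXX   (s1,_)→(s0,X,-1)
state=s0 head=-1 tape=__[_]XXXYYXX   (s0,_)→(s3,_,+1)
state=s3 head=0 tape=___[X]XXYYXX   (s3,X)→(s1,_,+1)
state=s1 head=1 tape=____[X]XYYXX   (s1,X)→(s2,Y,+1)
state=s2 head=2 tape=____Y[X]YYXX   (s2,X)→(s1,X,-1)
state=s1 head=1 tape=____[Y]XYYXX   (s1,Y)→(s2,_,+1)
state=s2 head=2 tape=_____[X]YYXX   (s2,X)→(s1,X,-1)
state=s1 head=1 tape=____[_]XYYXX   (s1,_)→(s0,X,-1)
state=s0 head=0 tape=___[_]XXYYXX   (s0,_)→(s3,_,+1)
state=s3 head=1 tape=____[X]XYYXX   (s3,X)→(s1,_,+1)
state=s1 head=2 tape=_____[X]YYXX   (s1,X)→(s2,Y,+1)
state=s2 head=3 tape=_____Y[Y]YXX   (s2,Y)→(s2,Y,+1)
state=s2 head=4 tape=_____YY[Y]XX   (s2,Y)→(s2,Y,+1)
state=s2 head=5 tape=_____YYY[X]X   (s2,X)→(s1,X,-1)
state=s1 head=4 tape=_____YY[Y]XX   (s1,Y)→(s2,_,+1)
state=s2 head=5 tape=_____YY_[X]X   (s2,X)→(s1,X,-1)
state=s1 head=4 tape=_____YY[_]XX   (s1,_)→(s0,X,-1)
state=s0 head=3 tape=_____Y[Y]XXX
M halts after 35 transitions.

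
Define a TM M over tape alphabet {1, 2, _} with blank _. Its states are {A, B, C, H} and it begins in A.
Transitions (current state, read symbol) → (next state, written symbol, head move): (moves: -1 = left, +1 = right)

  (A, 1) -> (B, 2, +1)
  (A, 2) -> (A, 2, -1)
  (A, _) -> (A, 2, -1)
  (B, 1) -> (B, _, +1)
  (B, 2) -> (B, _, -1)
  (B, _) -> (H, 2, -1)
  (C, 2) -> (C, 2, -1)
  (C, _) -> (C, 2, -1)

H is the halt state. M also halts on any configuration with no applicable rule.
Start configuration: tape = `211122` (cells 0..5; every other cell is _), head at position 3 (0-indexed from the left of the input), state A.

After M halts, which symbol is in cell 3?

A | 211[1]22   read 1 → write 2, move +1, go to B
B | 2112[2]2   read 2 → write _, move -1, go to B
B | 211[2]_2   read 2 → write _, move -1, go to B
B | 21[1]__2   read 1 → write _, move +1, go to B
B | 21_[_]_2   read _ → write 2, move -1, go to H
H | 21[_]2_2
Cell 3 holds 2 when M halts.

2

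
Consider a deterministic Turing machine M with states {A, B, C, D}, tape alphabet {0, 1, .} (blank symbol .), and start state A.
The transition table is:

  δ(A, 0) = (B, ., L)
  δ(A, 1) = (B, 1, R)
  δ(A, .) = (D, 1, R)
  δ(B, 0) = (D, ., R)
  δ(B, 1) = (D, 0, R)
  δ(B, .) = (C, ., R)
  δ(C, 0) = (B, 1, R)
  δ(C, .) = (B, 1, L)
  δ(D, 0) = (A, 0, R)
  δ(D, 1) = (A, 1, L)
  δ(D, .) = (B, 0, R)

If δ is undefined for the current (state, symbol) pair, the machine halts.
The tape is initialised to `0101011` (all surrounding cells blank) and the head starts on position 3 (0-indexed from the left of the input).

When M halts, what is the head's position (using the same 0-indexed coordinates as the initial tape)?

A | 010[1]011...   read 1 → write 1, move R, go to B
B | 0101[0]11...   read 0 → write ., move R, go to D
D | 0101.[1]1...   read 1 → write 1, move L, go to A
A | 0101[.]11...   read . → write 1, move R, go to D
D | 01011[1]1...   read 1 → write 1, move L, go to A
A | 0101[1]11...   read 1 → write 1, move R, go to B
B | 01011[1]1...   read 1 → write 0, move R, go to D
D | 010110[1]...   read 1 → write 1, move L, go to A
A | 01011[0]1...   read 0 → write ., move L, go to B
B | 0101[1].1...   read 1 → write 0, move R, go to D
D | 01010[.]1...   read . → write 0, move R, go to B
B | 010100[1]...   read 1 → write 0, move R, go to D
D | 0101000[.]..   read . → write 0, move R, go to B
B | 01010000[.].   read . → write ., move R, go to C
C | 01010000.[.]   read . → write 1, move L, go to B
B | 01010000[.]1   read . → write ., move R, go to C
C | 01010000.[1]
At halt the head is at cell 9.

9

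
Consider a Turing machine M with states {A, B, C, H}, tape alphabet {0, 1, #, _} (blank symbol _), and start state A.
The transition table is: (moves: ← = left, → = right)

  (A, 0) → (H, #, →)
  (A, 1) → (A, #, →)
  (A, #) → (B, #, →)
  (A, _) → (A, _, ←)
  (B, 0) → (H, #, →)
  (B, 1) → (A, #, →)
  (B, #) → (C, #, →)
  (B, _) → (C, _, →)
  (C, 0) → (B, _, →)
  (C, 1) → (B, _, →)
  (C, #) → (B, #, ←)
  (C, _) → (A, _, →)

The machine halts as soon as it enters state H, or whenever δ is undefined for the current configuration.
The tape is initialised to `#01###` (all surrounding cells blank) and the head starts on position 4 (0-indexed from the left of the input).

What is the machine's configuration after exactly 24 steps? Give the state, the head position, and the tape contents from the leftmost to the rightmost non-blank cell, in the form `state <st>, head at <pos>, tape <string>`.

state B, head at 6, tape #01###

state=A head=4 tape=#01#[#]#___   (A,#)→(B,#,→)
state=B head=5 tape=#01##[#]___   (B,#)→(C,#,→)
state=C head=6 tape=#01###[_]__   (C,_)→(A,_,→)
state=A head=7 tape=#01###_[_]_   (A,_)→(A,_,←)
state=A head=6 tape=#01###[_]__   (A,_)→(A,_,←)
state=A head=5 tape=#01##[#]___   (A,#)→(B,#,→)
state=B head=6 tape=#01###[_]__   (B,_)→(C,_,→)
state=C head=7 tape=#01###_[_]_   (C,_)→(A,_,→)
state=A head=8 tape=#01###__[_]   (A,_)→(A,_,←)
state=A head=7 tape=#01###_[_]_   (A,_)→(A,_,←)
state=A head=6 tape=#01###[_]__   (A,_)→(A,_,←)
state=A head=5 tape=#01##[#]___   (A,#)→(B,#,→)
state=B head=6 tape=#01###[_]__   (B,_)→(C,_,→)
state=C head=7 tape=#01###_[_]_   (C,_)→(A,_,→)
state=A head=8 tape=#01###__[_]   (A,_)→(A,_,←)
state=A head=7 tape=#01###_[_]_   (A,_)→(A,_,←)
state=A head=6 tape=#01###[_]__   (A,_)→(A,_,←)
state=A head=5 tape=#01##[#]___   (A,#)→(B,#,→)
state=B head=6 tape=#01###[_]__   (B,_)→(C,_,→)
state=C head=7 tape=#01###_[_]_   (C,_)→(A,_,→)
state=A head=8 tape=#01###__[_]   (A,_)→(A,_,←)
state=A head=7 tape=#01###_[_]_   (A,_)→(A,_,←)
state=A head=6 tape=#01###[_]__   (A,_)→(A,_,←)
state=A head=5 tape=#01##[#]___   (A,#)→(B,#,→)
state=B head=6 tape=#01###[_]__
After 24 steps: state B, head at 6, tape #01###.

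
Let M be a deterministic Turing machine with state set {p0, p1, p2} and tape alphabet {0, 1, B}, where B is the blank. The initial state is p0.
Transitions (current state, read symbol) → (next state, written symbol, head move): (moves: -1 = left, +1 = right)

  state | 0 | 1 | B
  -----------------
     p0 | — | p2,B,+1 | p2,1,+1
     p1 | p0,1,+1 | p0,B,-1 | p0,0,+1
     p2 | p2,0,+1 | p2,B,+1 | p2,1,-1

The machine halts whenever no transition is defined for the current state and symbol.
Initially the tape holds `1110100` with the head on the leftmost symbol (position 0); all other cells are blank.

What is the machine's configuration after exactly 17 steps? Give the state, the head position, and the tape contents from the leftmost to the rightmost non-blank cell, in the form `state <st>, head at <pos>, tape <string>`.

p0 | [1]110100BBB   read 1 → write B, move +1, go to p2
p2 | B[1]10100BBB   read 1 → write B, move +1, go to p2
p2 | BB[1]0100BBB   read 1 → write B, move +1, go to p2
p2 | BBB[0]100BBB   read 0 → write 0, move +1, go to p2
p2 | BBB0[1]00BBB   read 1 → write B, move +1, go to p2
p2 | BBB0B[0]0BBB   read 0 → write 0, move +1, go to p2
p2 | BBB0B0[0]BBB   read 0 → write 0, move +1, go to p2
p2 | BBB0B00[B]BB   read B → write 1, move -1, go to p2
p2 | BBB0B0[0]1BB   read 0 → write 0, move +1, go to p2
p2 | BBB0B00[1]BB   read 1 → write B, move +1, go to p2
p2 | BBB0B00B[B]B   read B → write 1, move -1, go to p2
p2 | BBB0B00[B]1B   read B → write 1, move -1, go to p2
p2 | BBB0B0[0]11B   read 0 → write 0, move +1, go to p2
p2 | BBB0B00[1]1B   read 1 → write B, move +1, go to p2
p2 | BBB0B00B[1]B   read 1 → write B, move +1, go to p2
p2 | BBB0B00BB[B]   read B → write 1, move -1, go to p2
p2 | BBB0B00B[B]1   read B → write 1, move -1, go to p2
p2 | BBB0B00[B]11
After 17 steps: state p2, head at 7, tape 0B00B11.

state p2, head at 7, tape 0B00B11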